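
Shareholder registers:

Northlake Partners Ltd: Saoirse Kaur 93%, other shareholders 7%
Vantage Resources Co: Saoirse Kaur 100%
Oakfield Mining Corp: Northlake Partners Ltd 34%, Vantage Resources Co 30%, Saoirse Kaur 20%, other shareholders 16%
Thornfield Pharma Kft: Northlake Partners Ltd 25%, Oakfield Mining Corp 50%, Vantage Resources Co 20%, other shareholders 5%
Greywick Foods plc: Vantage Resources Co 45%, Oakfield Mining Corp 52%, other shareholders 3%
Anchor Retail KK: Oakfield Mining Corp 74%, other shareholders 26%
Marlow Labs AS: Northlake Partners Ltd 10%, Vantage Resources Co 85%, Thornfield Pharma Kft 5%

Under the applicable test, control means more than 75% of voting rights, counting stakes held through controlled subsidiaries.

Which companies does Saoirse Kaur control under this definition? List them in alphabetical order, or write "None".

Saoirse holds 93% of Northlake, so Saoirse controls Northlake.
Saoirse holds 100% of Vantage, so Saoirse controls Vantage.
Northlake and Vantage and Saoirse together hold 34% + 30% + 20% = 84% of Oakfield, so Saoirse controls Oakfield.
Northlake and Oakfield and Vantage together hold 25% + 50% + 20% = 95% of Thornfield, so Saoirse controls Thornfield.
Vantage and Oakfield together hold 45% + 52% = 97% of Greywick, so Saoirse controls Greywick.
Northlake and Vantage and Thornfield together hold 10% + 85% + 5% = 100% of Marlow, so Saoirse controls Marlow.
No other company's threshold is met.

Greywick Foods plc, Marlow Labs AS, Northlake Partners Ltd, Oakfield Mining Corp, Thornfield Pharma Kft, Vantage Resources Co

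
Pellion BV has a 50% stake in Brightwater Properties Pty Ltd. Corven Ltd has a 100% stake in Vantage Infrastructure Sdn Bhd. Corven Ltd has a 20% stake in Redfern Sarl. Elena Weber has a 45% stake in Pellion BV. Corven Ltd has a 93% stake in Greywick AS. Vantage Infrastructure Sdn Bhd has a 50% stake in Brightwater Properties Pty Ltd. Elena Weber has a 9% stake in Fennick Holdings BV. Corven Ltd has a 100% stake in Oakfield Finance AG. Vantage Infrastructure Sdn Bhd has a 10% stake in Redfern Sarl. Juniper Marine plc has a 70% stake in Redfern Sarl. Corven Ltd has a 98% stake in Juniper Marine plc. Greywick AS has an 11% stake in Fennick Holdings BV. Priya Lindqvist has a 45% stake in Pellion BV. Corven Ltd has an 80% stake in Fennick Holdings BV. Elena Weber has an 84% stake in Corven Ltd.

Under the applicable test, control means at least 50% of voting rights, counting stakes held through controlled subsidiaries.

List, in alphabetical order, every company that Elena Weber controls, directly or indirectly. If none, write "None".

Brightwater Properties Pty Ltd, Corven Ltd, Fennick Holdings BV, Greywick AS, Juniper Marine plc, Oakfield Finance AG, Redfern Sarl, Vantage Infrastructure Sdn Bhd

Elena holds 84% of Corven, so Elena controls Corven.
Corven holds 93% of Greywick, so Elena controls Greywick.
Corven holds 98% of Juniper, so Elena controls Juniper.
Corven holds 100% of Oakfield, so Elena controls Oakfield.
Corven and Elena and Greywick together hold 80% + 9% + 11% = 100% of Fennick, so Elena controls Fennick.
Corven holds 100% of Vantage, so Elena controls Vantage.
Corven and Vantage and Juniper together hold 20% + 10% + 70% = 100% of Redfern, so Elena controls Redfern.
Vantage holds 50% of Brightwater, so Elena controls Brightwater.
No other company's threshold is met.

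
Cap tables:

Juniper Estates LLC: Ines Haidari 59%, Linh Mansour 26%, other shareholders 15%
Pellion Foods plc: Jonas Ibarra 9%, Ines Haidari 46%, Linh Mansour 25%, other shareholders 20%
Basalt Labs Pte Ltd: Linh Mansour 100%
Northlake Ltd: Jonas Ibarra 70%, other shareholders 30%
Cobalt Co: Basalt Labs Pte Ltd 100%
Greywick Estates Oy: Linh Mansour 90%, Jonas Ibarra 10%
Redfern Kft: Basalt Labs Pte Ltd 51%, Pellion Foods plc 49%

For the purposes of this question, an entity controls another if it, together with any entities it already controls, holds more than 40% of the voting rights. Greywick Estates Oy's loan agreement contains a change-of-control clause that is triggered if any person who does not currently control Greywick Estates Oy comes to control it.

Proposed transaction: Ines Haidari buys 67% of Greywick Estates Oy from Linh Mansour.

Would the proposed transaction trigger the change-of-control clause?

Yes

The purchase adds only to Ines's holdings (Linh's stake shrinks), so Ines is the only person who could newly come to control Greywick.
Ines holds 59% of Juniper, so Ines controls Juniper.
Ines holds 46% of Pellion, so Ines controls Pellion.
Pellion holds 49% of Redfern, so Ines controls Redfern.
Neither Ines nor any entity Ines controls holds any voting interest in Greywick.
So before the transaction, Ines does not control Greywick.
After the purchase, Ines holds 67% of Greywick directly, and Linh's stake falls to 23%.
Ines holds 67% of Greywick, so Ines controls Greywick.
Ines did not control Greywick before and does after, so the clause is triggered.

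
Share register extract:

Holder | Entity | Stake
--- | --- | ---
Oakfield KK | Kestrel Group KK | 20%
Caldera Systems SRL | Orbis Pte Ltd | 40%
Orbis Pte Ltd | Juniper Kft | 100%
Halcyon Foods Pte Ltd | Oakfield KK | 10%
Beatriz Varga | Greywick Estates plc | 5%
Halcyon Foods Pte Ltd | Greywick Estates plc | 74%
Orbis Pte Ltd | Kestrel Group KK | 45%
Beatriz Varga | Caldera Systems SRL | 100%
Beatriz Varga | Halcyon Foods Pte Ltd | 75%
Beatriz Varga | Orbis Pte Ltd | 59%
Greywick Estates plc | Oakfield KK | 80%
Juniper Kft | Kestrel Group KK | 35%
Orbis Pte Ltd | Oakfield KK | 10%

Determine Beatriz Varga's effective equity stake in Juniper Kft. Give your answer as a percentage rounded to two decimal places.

Beatriz reaches Juniper along 2 paths.
Via Caldera → Orbis: 100% × 40% × 100% = 40%.
Via Orbis: 59% × 100% = 59%.
Total: 40% + 59% = 99%.
Rounded: 99.00%.

99.00%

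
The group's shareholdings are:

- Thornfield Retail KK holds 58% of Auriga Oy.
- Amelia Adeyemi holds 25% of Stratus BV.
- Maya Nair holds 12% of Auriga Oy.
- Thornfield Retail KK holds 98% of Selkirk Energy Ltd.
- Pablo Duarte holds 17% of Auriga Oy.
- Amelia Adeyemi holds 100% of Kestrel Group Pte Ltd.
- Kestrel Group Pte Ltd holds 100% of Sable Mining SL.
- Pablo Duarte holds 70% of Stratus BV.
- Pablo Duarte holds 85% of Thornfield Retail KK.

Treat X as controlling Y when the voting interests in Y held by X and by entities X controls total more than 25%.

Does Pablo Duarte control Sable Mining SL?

Pablo holds 85% of Thornfield, so Pablo controls Thornfield.
Pablo holds 70% of Stratus, so Pablo controls Stratus.
Pablo and Thornfield together hold 17% + 58% = 75% of Auriga, so Pablo controls Auriga.
Thornfield holds 98% of Selkirk, so Pablo controls Selkirk.
Neither Pablo nor any entity Pablo controls holds any voting interest in Sable.
So Pablo does not control Sable.

No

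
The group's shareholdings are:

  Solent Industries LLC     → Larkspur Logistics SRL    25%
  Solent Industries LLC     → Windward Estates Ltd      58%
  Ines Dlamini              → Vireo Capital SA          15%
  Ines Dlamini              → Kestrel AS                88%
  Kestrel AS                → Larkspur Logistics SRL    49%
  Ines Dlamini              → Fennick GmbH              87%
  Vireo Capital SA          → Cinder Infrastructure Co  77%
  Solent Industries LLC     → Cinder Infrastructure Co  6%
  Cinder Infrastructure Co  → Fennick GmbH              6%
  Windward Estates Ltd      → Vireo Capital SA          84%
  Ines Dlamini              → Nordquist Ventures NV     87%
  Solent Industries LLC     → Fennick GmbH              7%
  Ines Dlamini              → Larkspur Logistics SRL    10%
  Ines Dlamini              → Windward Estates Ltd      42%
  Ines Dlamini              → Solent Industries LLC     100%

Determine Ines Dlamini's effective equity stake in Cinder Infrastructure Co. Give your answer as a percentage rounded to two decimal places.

Ines reaches Cinder along 4 paths.
Via Solent → Windward → Vireo: 100% × 58% × 84% × 77% = 37.5144%.
Via Windward → Vireo: 42% × 84% × 77% = 27.1656%.
Via Vireo: 15% × 77% = 11.55%.
Via Solent: 100% × 6% = 6%.
Total: 37.5144% + 27.1656% + 11.55% + 6% = 82.23%.

82.23%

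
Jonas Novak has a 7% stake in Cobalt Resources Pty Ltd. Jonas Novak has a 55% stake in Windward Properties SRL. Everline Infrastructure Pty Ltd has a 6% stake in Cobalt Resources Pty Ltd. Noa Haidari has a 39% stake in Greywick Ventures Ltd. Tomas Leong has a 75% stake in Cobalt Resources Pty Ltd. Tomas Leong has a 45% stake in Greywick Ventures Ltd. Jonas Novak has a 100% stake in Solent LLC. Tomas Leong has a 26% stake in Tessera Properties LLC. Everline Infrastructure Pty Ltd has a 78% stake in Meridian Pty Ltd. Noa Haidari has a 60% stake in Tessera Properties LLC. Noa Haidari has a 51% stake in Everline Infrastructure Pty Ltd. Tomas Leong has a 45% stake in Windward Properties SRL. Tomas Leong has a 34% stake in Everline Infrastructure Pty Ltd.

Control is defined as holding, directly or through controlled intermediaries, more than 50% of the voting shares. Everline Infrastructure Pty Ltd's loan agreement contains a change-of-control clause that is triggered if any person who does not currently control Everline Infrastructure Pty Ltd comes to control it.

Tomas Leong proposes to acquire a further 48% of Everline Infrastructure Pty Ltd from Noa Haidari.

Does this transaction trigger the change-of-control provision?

The purchase adds only to Tomas's holdings (Noa's stake shrinks), so Tomas is the only person who could newly come to control Everline.
Tomas holds 75% of Cobalt, so Tomas controls Cobalt.
In Everline, Tomas's side holds only 34%, not > 50%.
So before the transaction, Tomas does not control Everline.
After the purchase, Tomas's direct stake in Everline rises to 34% + 48% = 82%, and Noa's stake falls to 3%.
Tomas holds 82% of Everline, so Tomas controls Everline.
Tomas did not control Everline before and does after, so the clause is triggered.

Yes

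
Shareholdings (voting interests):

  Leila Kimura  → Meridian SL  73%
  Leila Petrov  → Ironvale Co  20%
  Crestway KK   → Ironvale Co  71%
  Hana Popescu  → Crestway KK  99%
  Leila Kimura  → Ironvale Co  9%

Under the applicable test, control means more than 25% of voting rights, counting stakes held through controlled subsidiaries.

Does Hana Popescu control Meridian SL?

No

Hana holds 99% of Crestway, so Hana controls Crestway.
Crestway holds 71% of Ironvale, so Hana controls Ironvale.
Neither Hana nor any entity Hana controls holds any voting interest in Meridian.
So Hana does not control Meridian.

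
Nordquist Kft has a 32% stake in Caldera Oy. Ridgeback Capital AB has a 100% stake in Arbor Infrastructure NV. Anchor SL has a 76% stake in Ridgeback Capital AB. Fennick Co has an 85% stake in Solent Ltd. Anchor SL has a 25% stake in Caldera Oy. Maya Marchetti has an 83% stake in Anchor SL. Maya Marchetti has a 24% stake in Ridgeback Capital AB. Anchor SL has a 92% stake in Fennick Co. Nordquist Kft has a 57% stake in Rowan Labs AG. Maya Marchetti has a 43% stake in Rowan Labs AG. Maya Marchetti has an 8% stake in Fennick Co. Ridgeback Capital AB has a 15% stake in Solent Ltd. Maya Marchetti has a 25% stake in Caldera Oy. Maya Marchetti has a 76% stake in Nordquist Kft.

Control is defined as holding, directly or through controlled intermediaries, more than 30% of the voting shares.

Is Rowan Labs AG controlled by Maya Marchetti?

Maya holds 76% of Nordquist, so Maya controls Nordquist.
Nordquist and Maya together hold 57% + 43% = 100% of Rowan, so Maya controls Rowan.

Yes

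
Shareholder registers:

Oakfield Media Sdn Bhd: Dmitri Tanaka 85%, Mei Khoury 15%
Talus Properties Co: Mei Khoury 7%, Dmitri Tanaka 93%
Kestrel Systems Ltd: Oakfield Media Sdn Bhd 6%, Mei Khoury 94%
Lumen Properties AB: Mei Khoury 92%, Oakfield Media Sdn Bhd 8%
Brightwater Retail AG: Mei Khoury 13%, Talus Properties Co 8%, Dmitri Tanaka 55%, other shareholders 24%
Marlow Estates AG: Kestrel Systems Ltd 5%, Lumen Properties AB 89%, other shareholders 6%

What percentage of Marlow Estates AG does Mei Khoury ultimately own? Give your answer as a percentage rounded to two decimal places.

87.69%

Mei reaches Marlow along 4 paths.
Via Oakfield → Kestrel: 15% × 6% × 5% = 0.045%.
Via Kestrel: 94% × 5% = 4.7%.
Via Lumen: 92% × 89% = 81.88%.
Via Oakfield → Lumen: 15% × 8% × 89% = 1.068%.
Total: 0.045% + 4.7% + 81.88% + 1.068% = 87.693%.
Rounded: 87.69%.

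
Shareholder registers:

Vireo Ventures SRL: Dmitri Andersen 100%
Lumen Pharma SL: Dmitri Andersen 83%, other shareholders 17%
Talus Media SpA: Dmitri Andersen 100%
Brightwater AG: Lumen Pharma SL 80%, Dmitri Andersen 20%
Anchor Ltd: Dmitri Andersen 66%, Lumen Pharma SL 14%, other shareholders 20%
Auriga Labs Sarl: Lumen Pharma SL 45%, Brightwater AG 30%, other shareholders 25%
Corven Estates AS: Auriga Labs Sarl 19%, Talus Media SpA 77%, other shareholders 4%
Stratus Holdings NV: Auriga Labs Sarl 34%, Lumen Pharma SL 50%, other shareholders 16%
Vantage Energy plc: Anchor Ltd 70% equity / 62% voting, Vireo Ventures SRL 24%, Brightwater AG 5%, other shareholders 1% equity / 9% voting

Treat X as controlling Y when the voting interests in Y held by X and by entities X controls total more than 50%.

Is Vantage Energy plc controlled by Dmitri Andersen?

Yes

Dmitri holds 83% of Lumen, so Dmitri controls Lumen.
Dmitri and Lumen together hold 66% + 14% = 80% of Anchor, so Dmitri controls Anchor.
Dmitri holds 100% of Vireo, so Dmitri controls Vireo.
Lumen and Dmitri together hold 80% + 20% = 100% of Brightwater, so Dmitri controls Brightwater.
Anchor and Vireo and Brightwater together hold 62% + 24% + 5% = 91% of Vantage, so Dmitri controls Vantage.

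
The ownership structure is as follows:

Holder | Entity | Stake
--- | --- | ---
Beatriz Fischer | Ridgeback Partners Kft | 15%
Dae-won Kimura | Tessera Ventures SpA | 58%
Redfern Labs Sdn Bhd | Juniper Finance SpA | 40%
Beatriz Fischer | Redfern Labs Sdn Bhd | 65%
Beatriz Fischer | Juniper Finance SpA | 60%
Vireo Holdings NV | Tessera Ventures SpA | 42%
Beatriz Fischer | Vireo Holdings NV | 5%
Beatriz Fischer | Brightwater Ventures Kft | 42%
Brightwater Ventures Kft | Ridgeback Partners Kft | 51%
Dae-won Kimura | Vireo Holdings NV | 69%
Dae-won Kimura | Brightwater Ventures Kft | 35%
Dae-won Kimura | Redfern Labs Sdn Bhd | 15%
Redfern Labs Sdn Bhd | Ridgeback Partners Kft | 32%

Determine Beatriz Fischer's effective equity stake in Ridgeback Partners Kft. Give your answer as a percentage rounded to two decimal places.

57.22%

Beatriz reaches Ridgeback along 3 paths.
Via Brightwater: 42% × 51% = 21.42%.
Direct stake: 15% = 15%.
Via Redfern: 65% × 32% = 20.8%.
Total: 21.42% + 15% + 20.8% = 57.22%.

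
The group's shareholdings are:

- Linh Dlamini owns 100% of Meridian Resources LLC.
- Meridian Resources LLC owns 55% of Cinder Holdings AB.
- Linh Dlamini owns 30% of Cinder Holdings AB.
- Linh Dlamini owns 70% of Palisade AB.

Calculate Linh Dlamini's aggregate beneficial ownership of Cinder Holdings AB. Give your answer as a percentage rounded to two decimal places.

Linh reaches Cinder along 2 paths.
Via Meridian: 100% × 55% = 55%.
Direct stake: 30% = 30%.
Total: 55% + 30% = 85%.
Rounded: 85.00%.

85.00%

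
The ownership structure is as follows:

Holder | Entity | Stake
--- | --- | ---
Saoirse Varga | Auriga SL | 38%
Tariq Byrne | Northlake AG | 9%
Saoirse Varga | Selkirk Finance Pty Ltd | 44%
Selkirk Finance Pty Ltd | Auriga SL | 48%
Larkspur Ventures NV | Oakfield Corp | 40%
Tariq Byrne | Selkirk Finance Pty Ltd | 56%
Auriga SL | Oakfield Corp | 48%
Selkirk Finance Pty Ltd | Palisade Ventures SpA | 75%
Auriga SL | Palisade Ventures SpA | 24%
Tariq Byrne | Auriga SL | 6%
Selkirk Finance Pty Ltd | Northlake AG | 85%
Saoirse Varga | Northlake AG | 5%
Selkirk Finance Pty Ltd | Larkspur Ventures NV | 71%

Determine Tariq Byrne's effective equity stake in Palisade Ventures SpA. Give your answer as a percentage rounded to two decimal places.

Tariq reaches Palisade along 3 paths.
Via Selkirk → Auriga: 56% × 48% × 24% = 6.4512%.
Via Auriga: 6% × 24% = 1.44%.
Via Selkirk: 56% × 75% = 42%.
Total: 6.4512% + 1.44% + 42% = 49.8912%.
Rounded: 49.89%.

49.89%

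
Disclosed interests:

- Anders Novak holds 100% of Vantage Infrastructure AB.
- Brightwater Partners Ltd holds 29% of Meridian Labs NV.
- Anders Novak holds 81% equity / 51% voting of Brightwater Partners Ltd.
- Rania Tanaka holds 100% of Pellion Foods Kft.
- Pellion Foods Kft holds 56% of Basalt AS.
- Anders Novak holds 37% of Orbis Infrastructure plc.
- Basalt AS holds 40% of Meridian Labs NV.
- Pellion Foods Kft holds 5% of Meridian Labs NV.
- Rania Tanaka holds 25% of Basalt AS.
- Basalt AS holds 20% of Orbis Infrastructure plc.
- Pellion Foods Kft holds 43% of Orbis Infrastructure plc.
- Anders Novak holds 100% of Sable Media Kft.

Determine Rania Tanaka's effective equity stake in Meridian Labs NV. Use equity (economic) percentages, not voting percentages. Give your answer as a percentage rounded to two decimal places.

37.40%

Rania reaches Meridian along 3 paths.
Via Basalt: 25% × 40% = 10%.
Via Pellion → Basalt: 100% × 56% × 40% = 22.4%.
Via Pellion: 100% × 5% = 5%.
Total: 10% + 22.4% + 5% = 37.4%.
Rounded: 37.40%.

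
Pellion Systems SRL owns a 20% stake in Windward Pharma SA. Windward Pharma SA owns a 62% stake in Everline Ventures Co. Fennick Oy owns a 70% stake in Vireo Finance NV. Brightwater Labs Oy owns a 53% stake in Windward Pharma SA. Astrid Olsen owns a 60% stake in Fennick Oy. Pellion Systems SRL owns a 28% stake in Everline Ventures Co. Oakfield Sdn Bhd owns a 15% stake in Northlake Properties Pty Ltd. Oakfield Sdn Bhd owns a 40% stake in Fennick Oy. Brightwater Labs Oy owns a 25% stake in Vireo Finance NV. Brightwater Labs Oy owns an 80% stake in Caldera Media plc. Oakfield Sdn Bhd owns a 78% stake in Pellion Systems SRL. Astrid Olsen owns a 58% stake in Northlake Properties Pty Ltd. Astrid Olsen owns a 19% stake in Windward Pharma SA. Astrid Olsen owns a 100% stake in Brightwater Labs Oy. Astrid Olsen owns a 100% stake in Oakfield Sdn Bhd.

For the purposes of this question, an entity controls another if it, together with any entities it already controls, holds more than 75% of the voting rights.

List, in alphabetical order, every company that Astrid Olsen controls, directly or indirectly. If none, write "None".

Brightwater Labs Oy, Caldera Media plc, Everline Ventures Co, Fennick Oy, Oakfield Sdn Bhd, Pellion Systems SRL, Vireo Finance NV, Windward Pharma SA

Astrid holds 100% of Oakfield, so Astrid controls Oakfield.
Oakfield holds 78% of Pellion, so Astrid controls Pellion.
Astrid holds 100% of Brightwater, so Astrid controls Brightwater.
Astrid and Oakfield together hold 60% + 40% = 100% of Fennick, so Astrid controls Fennick.
Pellion and Brightwater and Astrid together hold 20% + 53% + 19% = 92% of Windward, so Astrid controls Windward.
Brightwater holds 80% of Caldera, so Astrid controls Caldera.
Brightwater and Fennick together hold 25% + 70% = 95% of Vireo, so Astrid controls Vireo.
Windward and Pellion together hold 62% + 28% = 90% of Everline, so Astrid controls Everline.
No other company's threshold is met.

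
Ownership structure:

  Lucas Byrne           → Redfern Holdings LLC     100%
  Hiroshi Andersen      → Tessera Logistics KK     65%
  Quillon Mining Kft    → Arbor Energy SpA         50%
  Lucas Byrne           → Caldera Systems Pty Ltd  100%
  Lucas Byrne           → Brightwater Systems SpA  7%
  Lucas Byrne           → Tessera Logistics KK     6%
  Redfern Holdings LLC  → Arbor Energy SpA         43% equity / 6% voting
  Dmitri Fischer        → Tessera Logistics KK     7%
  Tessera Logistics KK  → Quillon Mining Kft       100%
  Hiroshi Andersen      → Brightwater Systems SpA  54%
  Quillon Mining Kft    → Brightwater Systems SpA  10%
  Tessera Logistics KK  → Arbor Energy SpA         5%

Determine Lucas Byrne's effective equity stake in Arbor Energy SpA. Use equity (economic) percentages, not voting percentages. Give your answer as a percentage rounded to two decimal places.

46.30%

Lucas reaches Arbor along 3 paths.
Via Redfern: 100% × 43% = 43%.
Via Tessera → Quillon: 6% × 100% × 50% = 3%.
Via Tessera: 6% × 5% = 0.3%.
Total: 43% + 3% + 0.3% = 46.3%.
Rounded: 46.30%.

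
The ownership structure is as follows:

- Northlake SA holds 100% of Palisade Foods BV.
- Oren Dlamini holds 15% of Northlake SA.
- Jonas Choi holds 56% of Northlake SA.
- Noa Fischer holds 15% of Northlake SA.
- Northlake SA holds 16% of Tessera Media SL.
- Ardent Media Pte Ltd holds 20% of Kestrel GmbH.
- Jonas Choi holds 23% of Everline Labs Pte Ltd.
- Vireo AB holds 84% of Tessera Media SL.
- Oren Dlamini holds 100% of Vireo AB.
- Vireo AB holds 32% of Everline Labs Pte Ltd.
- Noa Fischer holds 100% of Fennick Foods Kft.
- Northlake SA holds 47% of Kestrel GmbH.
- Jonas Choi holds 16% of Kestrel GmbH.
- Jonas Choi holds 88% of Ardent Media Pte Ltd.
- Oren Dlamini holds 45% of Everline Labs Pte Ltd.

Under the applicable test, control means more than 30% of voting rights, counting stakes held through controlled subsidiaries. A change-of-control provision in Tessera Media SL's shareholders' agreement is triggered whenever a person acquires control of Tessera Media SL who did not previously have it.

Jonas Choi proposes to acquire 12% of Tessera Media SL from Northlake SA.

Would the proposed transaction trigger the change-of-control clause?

The purchase adds only to Jonas's holdings (Northlake's stake shrinks), so Jonas is the only person who could newly come to control Tessera.
Jonas holds 56% of Northlake, so Jonas controls Northlake.
Jonas holds 88% of Ardent, so Jonas controls Ardent.
Northlake holds 100% of Palisade, so Jonas controls Palisade.
Jonas and Ardent and Northlake together hold 16% + 20% + 47% = 83% of Kestrel, so Jonas controls Kestrel.
In Tessera, Jonas's side holds only 16%, not > 30%.
So before the transaction, Jonas does not control Tessera.
After the purchase, Jonas holds 12% of Tessera directly, and Northlake's stake falls to 4%.
After the transaction, Jonas's side holds 4% + 12% = 16% of Tessera, not > 30%, so Jonas still does not control Tessera.
No new person acquires control, so the clause is not triggered.

No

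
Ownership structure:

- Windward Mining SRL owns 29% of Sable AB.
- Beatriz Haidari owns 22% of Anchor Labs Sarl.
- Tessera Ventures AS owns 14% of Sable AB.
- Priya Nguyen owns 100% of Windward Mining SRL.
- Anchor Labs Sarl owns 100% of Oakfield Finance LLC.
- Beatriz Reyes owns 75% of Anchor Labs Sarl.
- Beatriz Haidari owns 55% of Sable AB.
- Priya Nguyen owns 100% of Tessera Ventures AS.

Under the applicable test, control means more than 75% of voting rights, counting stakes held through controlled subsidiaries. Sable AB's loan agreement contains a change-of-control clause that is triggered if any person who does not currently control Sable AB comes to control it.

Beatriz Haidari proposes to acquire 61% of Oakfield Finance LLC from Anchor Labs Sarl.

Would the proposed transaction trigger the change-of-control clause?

The purchase adds only to Beatriz Haidari's holdings (Anchor's stake shrinks), so Beatriz Haidari is the only person who could newly come to control Sable.
Beatriz Haidari's largest direct stake is 55% in Sable, which does not meet the threshold, so Beatriz Haidari controls no company.
In Sable, Beatriz Haidari's side holds only 55%, not > 75%.
So before the transaction, Beatriz Haidari does not control Sable.
After the purchase, Beatriz Haidari holds 61% of Oakfield directly, and Anchor's stake falls to 39%.
Beatriz Haidari's side now holds 61% of Oakfield, not > 75%, so Beatriz Haidari still does not control Oakfield.
After the transaction, Beatriz Haidari's side holds 55% of Sable, not > 75%, so Beatriz Haidari still does not control Sable.
No new person acquires control, so the clause is not triggered.

No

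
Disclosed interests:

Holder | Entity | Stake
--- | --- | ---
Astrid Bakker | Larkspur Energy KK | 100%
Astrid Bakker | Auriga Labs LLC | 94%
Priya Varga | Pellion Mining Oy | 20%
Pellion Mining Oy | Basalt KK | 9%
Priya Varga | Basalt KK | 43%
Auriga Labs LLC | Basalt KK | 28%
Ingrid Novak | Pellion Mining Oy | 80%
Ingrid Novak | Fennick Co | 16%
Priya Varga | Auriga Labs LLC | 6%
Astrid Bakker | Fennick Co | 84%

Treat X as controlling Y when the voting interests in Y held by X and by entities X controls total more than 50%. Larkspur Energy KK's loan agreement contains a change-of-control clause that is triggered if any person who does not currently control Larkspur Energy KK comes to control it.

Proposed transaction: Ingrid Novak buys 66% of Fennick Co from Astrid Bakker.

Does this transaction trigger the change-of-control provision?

No

The purchase adds only to Ingrid's holdings (Astrid's stake shrinks), so Ingrid is the only person who could newly come to control Larkspur.
Ingrid holds 80% of Pellion, so Ingrid controls Pellion.
Neither Ingrid nor any entity Ingrid controls holds any voting interest in Larkspur.
So before the transaction, Ingrid does not control Larkspur.
After the purchase, Ingrid's direct stake in Fennick rises to 16% + 66% = 82%, and Astrid's stake falls to 18%.
Ingrid holds 82% of Fennick, so Ingrid controls Fennick.
After the transaction, neither Ingrid nor any entity Ingrid controls holds a voting interest in Larkspur, so Ingrid still does not control it.
No new person acquires control, so the clause is not triggered.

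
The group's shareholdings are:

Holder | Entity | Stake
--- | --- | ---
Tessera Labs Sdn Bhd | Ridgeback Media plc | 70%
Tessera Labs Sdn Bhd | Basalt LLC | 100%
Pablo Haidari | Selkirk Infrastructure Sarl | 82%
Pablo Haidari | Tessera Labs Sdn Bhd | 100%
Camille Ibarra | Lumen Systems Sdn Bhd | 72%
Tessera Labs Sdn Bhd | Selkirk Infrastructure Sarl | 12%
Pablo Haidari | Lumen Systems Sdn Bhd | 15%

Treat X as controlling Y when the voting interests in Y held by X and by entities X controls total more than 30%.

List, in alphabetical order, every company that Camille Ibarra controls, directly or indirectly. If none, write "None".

Camille holds 72% of Lumen, so Camille controls Lumen.
No other company's threshold is met.

Lumen Systems Sdn Bhd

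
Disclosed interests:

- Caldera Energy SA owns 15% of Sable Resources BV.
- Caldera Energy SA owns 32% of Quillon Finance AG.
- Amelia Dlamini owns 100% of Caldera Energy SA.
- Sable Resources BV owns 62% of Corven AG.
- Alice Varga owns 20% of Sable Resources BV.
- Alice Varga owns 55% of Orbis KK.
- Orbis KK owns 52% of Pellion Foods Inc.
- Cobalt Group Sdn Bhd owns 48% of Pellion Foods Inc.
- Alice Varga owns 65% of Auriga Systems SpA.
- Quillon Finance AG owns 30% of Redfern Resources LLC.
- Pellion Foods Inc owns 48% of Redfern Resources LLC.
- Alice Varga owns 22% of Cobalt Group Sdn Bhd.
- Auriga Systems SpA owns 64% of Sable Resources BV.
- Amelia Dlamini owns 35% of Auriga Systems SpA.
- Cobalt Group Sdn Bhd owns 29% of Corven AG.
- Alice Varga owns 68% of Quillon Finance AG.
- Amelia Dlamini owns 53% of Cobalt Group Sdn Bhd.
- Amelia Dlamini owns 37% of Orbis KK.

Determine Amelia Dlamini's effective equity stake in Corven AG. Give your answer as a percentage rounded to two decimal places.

Amelia reaches Corven along 3 paths.
Via Cobalt: 53% × 29% = 15.37%.
Via Auriga → Sable: 35% × 64% × 62% = 13.888%.
Via Caldera → Sable: 100% × 15% × 62% = 9.3%.
Total: 15.37% + 13.888% + 9.3% = 38.558%.
Rounded: 38.56%.

38.56%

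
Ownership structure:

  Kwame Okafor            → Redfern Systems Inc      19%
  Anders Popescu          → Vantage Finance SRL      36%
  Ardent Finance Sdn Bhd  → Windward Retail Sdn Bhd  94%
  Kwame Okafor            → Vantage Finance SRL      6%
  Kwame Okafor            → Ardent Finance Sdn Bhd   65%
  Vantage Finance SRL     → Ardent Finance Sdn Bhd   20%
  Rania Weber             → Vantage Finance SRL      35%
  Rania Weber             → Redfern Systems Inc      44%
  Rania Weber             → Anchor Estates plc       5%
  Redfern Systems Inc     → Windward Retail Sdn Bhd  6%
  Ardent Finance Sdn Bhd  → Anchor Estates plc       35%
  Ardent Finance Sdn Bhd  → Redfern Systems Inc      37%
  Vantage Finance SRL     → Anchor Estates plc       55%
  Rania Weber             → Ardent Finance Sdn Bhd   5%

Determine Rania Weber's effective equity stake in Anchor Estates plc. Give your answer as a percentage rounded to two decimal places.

28.45%

Rania reaches Anchor along 4 paths.
Via Vantage: 35% × 55% = 19.25%.
Via Ardent: 5% × 35% = 1.75%.
Via Vantage → Ardent: 35% × 20% × 35% = 2.45%.
Direct stake: 5% = 5%.
Total: 19.25% + 1.75% + 2.45% + 5% = 28.45%.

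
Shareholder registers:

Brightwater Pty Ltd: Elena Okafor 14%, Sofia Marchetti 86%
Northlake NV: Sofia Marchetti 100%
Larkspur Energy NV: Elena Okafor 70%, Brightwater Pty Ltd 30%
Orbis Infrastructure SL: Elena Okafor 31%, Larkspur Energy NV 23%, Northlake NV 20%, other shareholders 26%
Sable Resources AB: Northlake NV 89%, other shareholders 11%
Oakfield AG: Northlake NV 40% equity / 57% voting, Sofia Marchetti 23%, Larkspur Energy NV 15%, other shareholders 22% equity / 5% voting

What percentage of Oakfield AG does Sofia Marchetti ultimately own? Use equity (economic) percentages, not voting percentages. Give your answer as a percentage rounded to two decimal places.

66.87%

Sofia reaches Oakfield along 3 paths.
Via Northlake: 100% × 40% = 40%.
Direct stake: 23% = 23%.
Via Brightwater → Larkspur: 86% × 30% × 15% = 3.87%.
Total: 40% + 23% + 3.87% = 66.87%.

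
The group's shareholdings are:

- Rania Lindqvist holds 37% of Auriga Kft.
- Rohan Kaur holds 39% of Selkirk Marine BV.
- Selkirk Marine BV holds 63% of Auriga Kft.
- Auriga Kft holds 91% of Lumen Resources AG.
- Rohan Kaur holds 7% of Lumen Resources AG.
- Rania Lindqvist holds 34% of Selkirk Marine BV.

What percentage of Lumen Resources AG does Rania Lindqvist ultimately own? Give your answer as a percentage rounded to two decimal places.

53.16%

Rania reaches Lumen along 2 paths.
Via Auriga: 37% × 91% = 33.67%.
Via Selkirk → Auriga: 34% × 63% × 91% = 19.4922%.
Total: 33.67% + 19.4922% = 53.1622%.
Rounded: 53.16%.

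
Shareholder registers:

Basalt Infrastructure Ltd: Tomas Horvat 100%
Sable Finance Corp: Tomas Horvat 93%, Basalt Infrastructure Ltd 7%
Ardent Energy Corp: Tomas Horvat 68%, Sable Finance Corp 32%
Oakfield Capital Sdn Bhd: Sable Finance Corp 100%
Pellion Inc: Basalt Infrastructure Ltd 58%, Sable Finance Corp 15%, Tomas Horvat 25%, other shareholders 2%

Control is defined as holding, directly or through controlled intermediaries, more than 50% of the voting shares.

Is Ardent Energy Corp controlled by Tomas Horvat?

Yes

Tomas holds 100% of Basalt, so Tomas controls Basalt.
Tomas and Basalt together hold 93% + 7% = 100% of Sable, so Tomas controls Sable.
Tomas and Sable together hold 68% + 32% = 100% of Ardent, so Tomas controls Ardent.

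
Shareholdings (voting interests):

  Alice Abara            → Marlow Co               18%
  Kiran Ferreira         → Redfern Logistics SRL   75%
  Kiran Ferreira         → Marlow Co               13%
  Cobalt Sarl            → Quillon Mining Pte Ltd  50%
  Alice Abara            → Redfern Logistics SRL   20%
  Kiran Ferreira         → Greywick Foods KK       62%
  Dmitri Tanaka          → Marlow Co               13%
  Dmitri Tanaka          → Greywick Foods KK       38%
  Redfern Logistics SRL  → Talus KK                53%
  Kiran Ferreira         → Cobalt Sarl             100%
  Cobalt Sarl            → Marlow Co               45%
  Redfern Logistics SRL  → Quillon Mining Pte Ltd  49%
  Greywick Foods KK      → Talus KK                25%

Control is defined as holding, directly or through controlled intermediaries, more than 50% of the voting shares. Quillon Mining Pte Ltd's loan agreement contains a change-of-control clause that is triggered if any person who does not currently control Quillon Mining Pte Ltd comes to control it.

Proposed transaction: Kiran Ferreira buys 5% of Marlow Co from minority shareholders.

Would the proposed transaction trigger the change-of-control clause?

The purchase changes only Kiran's holdings, so Kiran is the only person who could newly come to control Quillon.
Kiran holds 100% of Cobalt, so Kiran controls Cobalt.
Kiran holds 75% of Redfern, so Kiran controls Redfern.
Redfern and Cobalt together hold 49% + 50% = 99% of Quillon, so Kiran controls Quillon.
So Kiran already controls Quillon before the transaction.
After the purchase, Kiran's direct stake in Marlow rises to 13% + 5% = 18%.
Kiran controlled Quillon already, so this is not a new person acquiring control; every other person's position is unchanged or reduced.
No new person acquires control, so the clause is not triggered.

No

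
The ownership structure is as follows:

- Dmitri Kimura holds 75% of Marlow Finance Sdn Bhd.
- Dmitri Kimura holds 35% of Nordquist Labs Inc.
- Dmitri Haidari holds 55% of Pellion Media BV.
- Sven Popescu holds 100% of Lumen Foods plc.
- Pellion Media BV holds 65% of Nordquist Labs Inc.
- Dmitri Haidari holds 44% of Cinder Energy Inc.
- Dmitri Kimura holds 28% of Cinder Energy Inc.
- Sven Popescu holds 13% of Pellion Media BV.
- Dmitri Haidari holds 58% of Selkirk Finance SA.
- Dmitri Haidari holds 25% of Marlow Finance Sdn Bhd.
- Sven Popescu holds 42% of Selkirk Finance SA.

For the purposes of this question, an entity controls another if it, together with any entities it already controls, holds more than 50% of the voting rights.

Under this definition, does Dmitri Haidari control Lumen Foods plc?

No

Dmitri Haidari holds 55% of Pellion, so Dmitri Haidari controls Pellion.
Pellion holds 65% of Nordquist, so Dmitri Haidari controls Nordquist.
Dmitri Haidari holds 58% of Selkirk, so Dmitri Haidari controls Selkirk.
Neither Dmitri Haidari nor any entity Dmitri Haidari controls holds any voting interest in Lumen.
So Dmitri Haidari does not control Lumen.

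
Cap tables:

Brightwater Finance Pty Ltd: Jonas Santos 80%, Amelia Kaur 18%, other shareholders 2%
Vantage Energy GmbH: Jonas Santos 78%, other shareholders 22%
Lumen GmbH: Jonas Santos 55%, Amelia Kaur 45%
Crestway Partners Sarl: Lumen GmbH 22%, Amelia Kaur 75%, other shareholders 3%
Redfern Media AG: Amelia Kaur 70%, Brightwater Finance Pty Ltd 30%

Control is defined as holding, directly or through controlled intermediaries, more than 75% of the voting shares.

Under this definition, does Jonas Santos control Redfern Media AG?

No

Jonas holds 80% of Brightwater, so Jonas controls Brightwater.
Jonas holds 78% of Vantage, so Jonas controls Vantage.
In Redfern, Jonas's side holds only 30%, not > 75%.
So Jonas does not control Redfern.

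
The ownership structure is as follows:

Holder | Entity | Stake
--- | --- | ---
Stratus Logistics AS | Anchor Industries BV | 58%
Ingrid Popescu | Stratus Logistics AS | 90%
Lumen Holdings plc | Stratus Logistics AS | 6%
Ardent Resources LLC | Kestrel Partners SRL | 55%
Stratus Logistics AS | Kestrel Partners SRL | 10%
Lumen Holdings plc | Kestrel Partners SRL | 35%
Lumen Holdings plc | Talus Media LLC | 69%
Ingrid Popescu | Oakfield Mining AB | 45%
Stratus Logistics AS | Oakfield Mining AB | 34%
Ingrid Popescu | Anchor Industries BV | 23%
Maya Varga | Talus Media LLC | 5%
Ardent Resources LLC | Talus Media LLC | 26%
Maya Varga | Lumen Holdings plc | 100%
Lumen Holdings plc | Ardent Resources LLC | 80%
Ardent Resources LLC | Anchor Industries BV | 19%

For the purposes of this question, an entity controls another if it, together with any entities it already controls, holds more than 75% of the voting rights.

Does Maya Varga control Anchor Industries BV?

No

Maya holds 100% of Lumen, so Maya controls Lumen.
Lumen holds 80% of Ardent, so Maya controls Ardent.
Maya and Lumen and Ardent together hold 5% + 69% + 26% = 100% of Talus, so Maya controls Talus.
Lumen and Ardent together hold 35% + 55% = 90% of Kestrel, so Maya controls Kestrel.
In Anchor, Maya's side holds only 19%, not > 75%.
So Maya does not control Anchor.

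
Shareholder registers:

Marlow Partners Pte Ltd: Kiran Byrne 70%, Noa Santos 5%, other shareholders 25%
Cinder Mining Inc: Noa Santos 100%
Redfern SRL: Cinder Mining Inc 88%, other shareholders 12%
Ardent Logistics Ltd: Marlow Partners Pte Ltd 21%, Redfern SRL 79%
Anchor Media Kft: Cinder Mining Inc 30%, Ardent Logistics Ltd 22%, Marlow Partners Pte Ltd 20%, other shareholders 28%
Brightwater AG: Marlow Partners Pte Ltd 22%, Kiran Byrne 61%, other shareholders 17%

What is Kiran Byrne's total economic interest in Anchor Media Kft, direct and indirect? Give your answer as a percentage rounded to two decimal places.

Kiran reaches Anchor along 2 paths.
Via Marlow → Ardent: 70% × 21% × 22% = 3.234%.
Via Marlow: 70% × 20% = 14%.
Total: 3.234% + 14% = 17.234%.
Rounded: 17.23%.

17.23%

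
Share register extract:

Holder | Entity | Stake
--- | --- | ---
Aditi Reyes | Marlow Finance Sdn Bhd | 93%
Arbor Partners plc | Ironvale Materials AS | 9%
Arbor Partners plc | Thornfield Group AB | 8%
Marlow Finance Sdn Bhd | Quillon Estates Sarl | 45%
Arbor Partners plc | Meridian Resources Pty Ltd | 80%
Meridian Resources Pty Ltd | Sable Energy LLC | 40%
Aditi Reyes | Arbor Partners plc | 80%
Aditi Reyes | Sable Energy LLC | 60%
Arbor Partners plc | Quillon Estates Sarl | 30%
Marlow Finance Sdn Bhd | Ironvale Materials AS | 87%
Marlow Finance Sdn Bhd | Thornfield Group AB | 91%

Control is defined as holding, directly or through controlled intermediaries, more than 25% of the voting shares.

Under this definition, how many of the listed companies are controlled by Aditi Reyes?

Aditi holds 93% of Marlow, so Aditi controls Marlow.
Aditi holds 80% of Arbor, so Aditi controls Arbor.
Arbor and Marlow together hold 30% + 45% = 75% of Quillon, so Aditi controls Quillon.
Arbor holds 80% of Meridian, so Aditi controls Meridian.
Aditi and Meridian together hold 60% + 40% = 100% of Sable, so Aditi controls Sable.
Marlow and Arbor together hold 87% + 9% = 96% of Ironvale, so Aditi controls Ironvale.
Marlow and Arbor together hold 91% + 8% = 99% of Thornfield, so Aditi controls Thornfield.
Aditi controls 7 companies.

7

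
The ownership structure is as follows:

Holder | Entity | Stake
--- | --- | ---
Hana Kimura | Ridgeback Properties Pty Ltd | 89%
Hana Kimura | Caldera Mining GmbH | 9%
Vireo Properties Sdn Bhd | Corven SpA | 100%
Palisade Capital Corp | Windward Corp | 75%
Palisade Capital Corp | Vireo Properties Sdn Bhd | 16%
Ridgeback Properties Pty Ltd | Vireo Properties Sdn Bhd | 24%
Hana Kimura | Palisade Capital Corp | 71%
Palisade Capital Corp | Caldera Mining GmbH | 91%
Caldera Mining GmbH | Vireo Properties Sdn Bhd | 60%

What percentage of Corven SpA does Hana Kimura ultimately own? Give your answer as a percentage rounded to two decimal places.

Hana reaches Corven along 4 paths.
Via Palisade → Vireo: 71% × 16% × 100% = 11.36%.
Via Ridgeback → Vireo: 89% × 24% × 100% = 21.36%.
Via Palisade → Caldera → Vireo: 71% × 91% × 60% × 100% = 38.766%.
Via Caldera → Vireo: 9% × 60% × 100% = 5.4%.
Total: 11.36% + 21.36% + 38.766% + 5.4% = 76.886%.
Rounded: 76.89%.

76.89%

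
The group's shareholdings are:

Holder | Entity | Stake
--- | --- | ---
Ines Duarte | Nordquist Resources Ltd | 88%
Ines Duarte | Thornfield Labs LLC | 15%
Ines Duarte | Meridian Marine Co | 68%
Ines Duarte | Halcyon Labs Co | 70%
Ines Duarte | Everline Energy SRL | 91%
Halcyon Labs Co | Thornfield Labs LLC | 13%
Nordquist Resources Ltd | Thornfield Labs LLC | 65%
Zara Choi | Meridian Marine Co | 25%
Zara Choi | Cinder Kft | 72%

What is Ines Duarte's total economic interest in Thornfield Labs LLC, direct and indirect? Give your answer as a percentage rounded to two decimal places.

Ines reaches Thornfield along 3 paths.
Direct stake: 15% = 15%.
Via Nordquist: 88% × 65% = 57.2%.
Via Halcyon: 70% × 13% = 9.1%.
Total: 15% + 57.2% + 9.1% = 81.3%.
Rounded: 81.30%.

81.30%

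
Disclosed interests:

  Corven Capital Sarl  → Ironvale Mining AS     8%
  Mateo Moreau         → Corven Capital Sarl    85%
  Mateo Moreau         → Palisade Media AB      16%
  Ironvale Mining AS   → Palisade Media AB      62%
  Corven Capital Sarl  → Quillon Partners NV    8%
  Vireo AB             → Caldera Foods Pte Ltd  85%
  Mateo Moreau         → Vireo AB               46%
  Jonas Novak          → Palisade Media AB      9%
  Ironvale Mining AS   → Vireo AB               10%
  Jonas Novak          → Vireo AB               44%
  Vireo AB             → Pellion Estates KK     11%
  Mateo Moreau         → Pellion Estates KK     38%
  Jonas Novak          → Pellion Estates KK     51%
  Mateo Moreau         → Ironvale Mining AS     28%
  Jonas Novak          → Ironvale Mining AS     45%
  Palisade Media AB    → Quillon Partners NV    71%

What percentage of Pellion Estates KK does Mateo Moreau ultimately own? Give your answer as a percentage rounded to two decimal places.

Mateo reaches Pellion along 4 paths.
Direct stake: 38% = 38%.
Via Ironvale → Vireo: 28% × 10% × 11% = 0.308%.
Via Corven → Ironvale → Vireo: 85% × 8% × 10% × 11% = 0.0748%.
Via Vireo: 46% × 11% = 5.06%.
Total: 38% + 0.308% + 0.0748% + 5.06% = 43.4428%.
Rounded: 43.44%.

43.44%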